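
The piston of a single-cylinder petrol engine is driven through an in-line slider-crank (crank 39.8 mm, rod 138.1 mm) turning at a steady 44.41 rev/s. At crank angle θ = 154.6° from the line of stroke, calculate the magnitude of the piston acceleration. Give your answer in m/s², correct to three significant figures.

2220

ω = 2π·44.4 = 279 rad/s
x(θ) = r cosθ + √(L² − r² sin²θ); with ω constant, a = ω²·d²x/dθ².
d²x/dθ² = −r cosθ − r²(cos2θ)/√u − r⁴ sin²2θ/(4u^{3/2}),  u = L² − r² sin²θ = 0.0187802 m².
Substituting r = 0.0398 m, L = 0.1381 m, θ = 154.6°: d²x/dθ² = +0.028501 m.
a = ω²·d²x/dθ² = (279)²·(+0.028501) = +2219.1 m/s²;  |a| = 2219.1 m/s².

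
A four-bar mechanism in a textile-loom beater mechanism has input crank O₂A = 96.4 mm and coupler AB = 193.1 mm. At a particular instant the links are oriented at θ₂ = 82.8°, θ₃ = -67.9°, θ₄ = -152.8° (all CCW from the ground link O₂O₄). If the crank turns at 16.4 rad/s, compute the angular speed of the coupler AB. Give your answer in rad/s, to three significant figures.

ω₂ = 16.4 rad/s
Differentiating the loop-closure r₂e^{iθ₂}+r₃e^{iθ₃}=r₁+r₄e^{iθ₄} gives r₂ω₂e^{iθ₂}+r₃ω₃e^{iθ₃}=r₄ω₄e^{iθ₄}.
Eliminating the other unknown: ω₃ = r₂ω₂ sin(θ₄−θ₂) / [r₃ sin(θ₃−θ₄)].
Numerator sine = +0.82511; denominator sine = +0.99604.
Result = 0.0964·16.4·(+0.82511) / (0.1931·(+0.99604)) = +6.7823 rad/s; magnitude 6.7823 rad/s.

6.78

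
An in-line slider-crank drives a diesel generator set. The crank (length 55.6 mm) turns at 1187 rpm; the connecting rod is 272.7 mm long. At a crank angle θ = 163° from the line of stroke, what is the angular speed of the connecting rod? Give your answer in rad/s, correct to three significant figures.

24.3

ω = 124.3 rad/s (converted from 1187 rpm).
The rod makes angle φ with the slider axis where L sinφ = r sinθ; differentiating, L cosφ·φ̇ = r ω cosθ.
L cosφ = √(L² − r² sin²θ) = 0.27222 m.
|ω_rod| = r ω |cosθ| / √(L² − r² sin²θ) = 0.0556·124.3·0.95630/0.27222 = 24.279 rad/s.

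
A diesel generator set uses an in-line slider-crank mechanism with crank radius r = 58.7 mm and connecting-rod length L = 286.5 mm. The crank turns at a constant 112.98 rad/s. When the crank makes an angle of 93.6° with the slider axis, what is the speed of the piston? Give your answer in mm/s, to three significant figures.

ω = 113 rad/s
For an in-line slider-crank, x = r cosθ + √(L² − r² sin²θ), so v = −rω sinθ·[1 + r cosθ/√(L² − r² sin²θ)].
With r = 0.0587 m, L = 0.2865 m, θ = 93.6°: √(L² − r² sin²θ) = 0.28045 m.
v = −0.0587·113·0.99803·[1 + 0.0587·-0.06279/0.28045] = -6.5319 m/s.
|v| = 6.5319 m/s = 6531.9 mm/s.

6530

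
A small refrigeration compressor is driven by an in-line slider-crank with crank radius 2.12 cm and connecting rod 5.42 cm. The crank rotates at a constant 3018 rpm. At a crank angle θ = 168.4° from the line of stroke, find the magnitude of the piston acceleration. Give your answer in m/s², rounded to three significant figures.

ω = 2π·3018/60 = 316 rad/s
x(θ) = r cosθ + √(L² − r² sin²θ); with ω constant, a = ω²·d²x/dθ².
d²x/dθ² = −r cosθ − r²(cos2θ)/√u − r⁴ sin²2θ/(4u^{3/2}),  u = L² − r² sin²θ = 0.00291947 m².
Substituting r = 0.0212 m, L = 0.0542 m, θ = 168.4°: d²x/dθ² = +0.013072 m.
a = ω²·d²x/dθ² = (316)²·(+0.013072) = +1305.7 m/s²;  |a| = 1305.7 m/s².

1310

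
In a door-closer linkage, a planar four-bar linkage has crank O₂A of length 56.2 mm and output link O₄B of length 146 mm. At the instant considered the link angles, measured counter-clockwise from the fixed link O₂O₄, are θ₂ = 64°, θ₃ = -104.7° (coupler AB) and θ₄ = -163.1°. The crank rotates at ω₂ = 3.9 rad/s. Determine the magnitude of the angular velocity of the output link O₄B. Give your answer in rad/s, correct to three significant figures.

0.345

ω₂ = 3.9 rad/s
Differentiating the loop-closure r₂e^{iθ₂}+r₃e^{iθ₃}=r₁+r₄e^{iθ₄} gives r₂ω₂e^{iθ₂}+r₃ω₃e^{iθ₃}=r₄ω₄e^{iθ₄}.
Eliminating the other unknown: ω₄ = r₂ω₂ sin(θ₂−θ₃) / [r₄ sin(θ₄−θ₃)].
Numerator sine = +0.19595; denominator sine = -0.85173.
Result = 0.0562·3.9·(+0.19595) / (0.146·(-0.85173)) = -0.34537 rad/s; magnitude 0.34537 rad/s.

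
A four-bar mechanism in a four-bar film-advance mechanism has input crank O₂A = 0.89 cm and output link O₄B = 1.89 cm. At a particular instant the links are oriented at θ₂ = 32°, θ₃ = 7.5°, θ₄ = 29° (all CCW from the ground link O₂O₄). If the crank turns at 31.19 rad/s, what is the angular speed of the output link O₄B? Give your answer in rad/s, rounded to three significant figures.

16.6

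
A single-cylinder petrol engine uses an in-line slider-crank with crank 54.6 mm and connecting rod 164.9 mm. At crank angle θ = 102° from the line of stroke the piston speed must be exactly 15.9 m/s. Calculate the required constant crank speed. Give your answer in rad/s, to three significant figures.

321

For an in-line slider-crank, |v_piston| = rω|sinθ|·[1 + r cosθ/√(L² − r² sin²θ)].
With r = 0.0546 m, L = 0.1649 m, θ = 102°: the bracketed kinematic factor |dx/dθ| = 0.049521 m.
ω = v/|dx/dθ| = 15.9/0.049521 = 321.08 rad/s.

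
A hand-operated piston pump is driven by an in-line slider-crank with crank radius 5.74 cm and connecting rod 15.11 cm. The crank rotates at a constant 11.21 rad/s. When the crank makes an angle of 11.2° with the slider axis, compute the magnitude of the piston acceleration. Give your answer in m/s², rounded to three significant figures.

ω = 11.21 rad/s
x(θ) = r cosθ + √(L² − r² sin²θ); with ω constant, a = ω²·d²x/dθ².
d²x/dθ² = −r cosθ − r²(cos2θ)/√u − r⁴ sin²2θ/(4u^{3/2}),  u = L² − r² sin²θ = 0.0227069 m².
Substituting r = 0.0574 m, L = 0.1511 m, θ = 11.2°: d²x/dθ² = -0.076637 m.
a = ω²·d²x/dθ² = (11.21)²·(-0.076637) = -9.6305 m/s²;  |a| = 9.6305 m/s².

9.63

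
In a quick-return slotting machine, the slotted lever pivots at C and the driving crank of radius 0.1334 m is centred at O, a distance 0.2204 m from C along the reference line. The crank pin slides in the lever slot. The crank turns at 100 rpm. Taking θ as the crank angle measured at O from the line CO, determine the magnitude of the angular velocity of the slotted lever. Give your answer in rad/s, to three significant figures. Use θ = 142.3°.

2.89

ω = 10.47 rad/s (from 100 rpm).
Crank pin A relative to C: A = (d + r cosθ, r sinθ); lever angle φ = atan2(r sinθ, d + r cosθ).
Differentiating tanφ: φ̇ = rω(d cosθ + r)/(d² + r² + 2dr cosθ).
d² + r² + 2dr cosθ = |CA|² = 0.0198456 m²;  d cosθ + r = -0.040986 m.
|ω_lever| = |0.1334·10.47·-0.040986| / 0.0198456 = 2.885 rad/s.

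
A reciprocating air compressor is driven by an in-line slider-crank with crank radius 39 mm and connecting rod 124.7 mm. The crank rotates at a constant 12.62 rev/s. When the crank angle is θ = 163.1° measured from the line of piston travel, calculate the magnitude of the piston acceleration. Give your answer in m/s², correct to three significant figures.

170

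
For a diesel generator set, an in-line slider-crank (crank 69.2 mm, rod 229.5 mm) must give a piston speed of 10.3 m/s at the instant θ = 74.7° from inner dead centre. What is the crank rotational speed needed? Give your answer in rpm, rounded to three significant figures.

1360

For an in-line slider-crank, |v_piston| = rω|sinθ|·[1 + r cosθ/√(L² − r² sin²θ)].
With r = 0.0692 m, L = 0.2295 m, θ = 74.7°: the bracketed kinematic factor |dx/dθ| = 0.072298 m.
ω = v/|dx/dθ| = 10.3/0.072298 = 142.47 rad/s.
N = 60ω/(2π) = 1360.4 rpm.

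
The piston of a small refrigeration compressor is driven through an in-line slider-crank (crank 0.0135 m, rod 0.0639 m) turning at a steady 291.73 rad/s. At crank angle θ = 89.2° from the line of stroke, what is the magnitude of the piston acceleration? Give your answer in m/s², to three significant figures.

232

ω = 291.7 rad/s
x(θ) = r cosθ + √(L² − r² sin²θ); with ω constant, a = ω²·d²x/dθ².
d²x/dθ² = −r cosθ − r²(cos2θ)/√u − r⁴ sin²2θ/(4u^{3/2}),  u = L² − r² sin²θ = 0.003901 m².
Substituting r = 0.0135 m, L = 0.0639 m, θ = 89.2°: d²x/dθ² = +0.0027283 m.
a = ω²·d²x/dθ² = (291.7)²·(+0.0027283) = +232.2 m/s²;  |a| = 232.2 m/s².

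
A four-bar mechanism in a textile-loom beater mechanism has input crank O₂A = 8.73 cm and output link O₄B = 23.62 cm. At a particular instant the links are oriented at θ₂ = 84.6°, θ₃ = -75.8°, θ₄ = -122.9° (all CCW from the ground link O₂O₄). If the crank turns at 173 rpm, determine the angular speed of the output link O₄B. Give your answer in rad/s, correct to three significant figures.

ω₂ = 18.12 rad/s (from 173 rpm).
Differentiating the loop-closure r₂e^{iθ₂}+r₃e^{iθ₃}=r₁+r₄e^{iθ₄} gives r₂ω₂e^{iθ₂}+r₃ω₃e^{iθ₃}=r₄ω₄e^{iθ₄}.
Eliminating the other unknown: ω₄ = r₂ω₂ sin(θ₂−θ₃) / [r₄ sin(θ₄−θ₃)].
Numerator sine = +0.33545; denominator sine = -0.73254.
Result = 0.0873·18.12·(+0.33545) / (0.2362·(-0.73254)) = -3.0662 rad/s; magnitude 3.0662 rad/s.

3.07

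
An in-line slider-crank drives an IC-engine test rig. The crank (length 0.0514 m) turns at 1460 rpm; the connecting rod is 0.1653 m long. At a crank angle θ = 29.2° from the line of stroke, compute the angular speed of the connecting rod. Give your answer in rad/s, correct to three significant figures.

ω = 152.9 rad/s (converted from 1460 rpm).
The rod makes angle φ with the slider axis where L sinφ = r sinθ; differentiating, L cosφ·φ̇ = r ω cosθ.
L cosφ = √(L² − r² sin²θ) = 0.16339 m.
|ω_rod| = r ω |cosθ| / √(L² − r² sin²θ) = 0.0514·152.9·0.87292/0.16339 = 41.986 rad/s.

42.0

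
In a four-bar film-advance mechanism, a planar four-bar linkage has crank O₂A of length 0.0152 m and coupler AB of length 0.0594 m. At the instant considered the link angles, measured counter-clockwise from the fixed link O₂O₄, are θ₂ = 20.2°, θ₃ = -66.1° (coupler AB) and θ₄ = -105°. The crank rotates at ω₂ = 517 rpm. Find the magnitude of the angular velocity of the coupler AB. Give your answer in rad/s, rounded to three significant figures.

18.0

ω₂ = 54.14 rad/s (from 517 rpm).
Differentiating the loop-closure r₂e^{iθ₂}+r₃e^{iθ₃}=r₁+r₄e^{iθ₄} gives r₂ω₂e^{iθ₂}+r₃ω₃e^{iθ₃}=r₄ω₄e^{iθ₄}.
Eliminating the other unknown: ω₃ = r₂ω₂ sin(θ₄−θ₂) / [r₃ sin(θ₃−θ₄)].
Numerator sine = -0.81714; denominator sine = +0.62796.
Result = 0.0152·54.14·(-0.81714) / (0.0594·(+0.62796)) = -18.028 rad/s; magnitude 18.028 rad/s.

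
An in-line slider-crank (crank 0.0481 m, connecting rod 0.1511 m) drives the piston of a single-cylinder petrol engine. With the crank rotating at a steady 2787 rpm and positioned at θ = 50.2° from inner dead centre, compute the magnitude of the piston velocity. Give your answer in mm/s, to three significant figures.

13100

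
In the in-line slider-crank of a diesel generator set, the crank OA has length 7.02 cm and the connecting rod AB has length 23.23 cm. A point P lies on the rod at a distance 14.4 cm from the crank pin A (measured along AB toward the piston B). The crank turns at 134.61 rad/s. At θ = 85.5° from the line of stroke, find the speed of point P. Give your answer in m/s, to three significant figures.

9.57

ω = 134.6 rad/s.  Crank-pin speed |V_A| = rω = 9.4496 m/s, perpendicular to OA.
Rod angle: sinφ = −(r/L) sinθ ⇒ φ = -17.534°; ω_rod = −rω cosθ/√(L²−r²sin²θ) = -3.3471 rad/s.
V_P = V_A + ω_rod × AP, with AP = 0.144 m along the rod.
Components: V_Px = −rω sinθ − a·ω_rod·sinφ = -9.5657 m/s;  V_Py = rω cosθ + a·ω_rod·cosφ = +0.28182 m/s.
|V_P| = √(V_Px² + V_Py²) = 9.5698 m/s.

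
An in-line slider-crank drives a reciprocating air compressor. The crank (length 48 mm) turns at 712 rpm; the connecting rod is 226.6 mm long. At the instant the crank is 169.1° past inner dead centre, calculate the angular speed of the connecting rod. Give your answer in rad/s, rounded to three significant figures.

15.5

ω = 74.56 rad/s (converted from 712 rpm).
The rod makes angle φ with the slider axis where L sinφ = r sinθ; differentiating, L cosφ·φ̇ = r ω cosθ.
L cosφ = √(L² − r² sin²θ) = 0.22642 m.
|ω_rod| = r ω |cosθ| / √(L² − r² sin²θ) = 0.048·74.56·0.98196/0.22642 = 15.521 rad/s.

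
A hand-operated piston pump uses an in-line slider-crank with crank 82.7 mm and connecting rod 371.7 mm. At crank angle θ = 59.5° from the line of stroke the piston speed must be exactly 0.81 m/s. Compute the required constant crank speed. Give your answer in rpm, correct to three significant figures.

For an in-line slider-crank, |v_piston| = rω|sinθ|·[1 + r cosθ/√(L² − r² sin²θ)].
With r = 0.0827 m, L = 0.3717 m, θ = 59.5°: the bracketed kinematic factor |dx/dθ| = 0.079455 m.
ω = v/|dx/dθ| = 0.81/0.079455 = 10.194 rad/s.
N = 60ω/(2π) = 97.349 rpm.

97.3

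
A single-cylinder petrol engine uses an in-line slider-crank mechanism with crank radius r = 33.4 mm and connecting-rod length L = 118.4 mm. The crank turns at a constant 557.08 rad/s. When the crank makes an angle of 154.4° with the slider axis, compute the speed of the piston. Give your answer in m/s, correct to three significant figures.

5.98

ω = 557.1 rad/s
For an in-line slider-crank, x = r cosθ + √(L² − r² sin²θ), so v = −rω sinθ·[1 + r cosθ/√(L² − r² sin²θ)].
With r = 0.0334 m, L = 0.1184 m, θ = 154.4°: √(L² − r² sin²θ) = 0.11752 m.
v = −0.0334·557.1·0.43209·[1 + 0.0334·-0.90183/0.11752] = -5.9789 m/s.
|v| = 5.9789 m/s.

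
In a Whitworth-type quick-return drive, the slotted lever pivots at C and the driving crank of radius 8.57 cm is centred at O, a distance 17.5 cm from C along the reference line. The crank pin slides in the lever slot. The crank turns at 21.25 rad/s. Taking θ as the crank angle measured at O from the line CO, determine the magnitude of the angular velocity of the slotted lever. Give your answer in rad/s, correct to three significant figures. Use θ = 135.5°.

4.30

ω = 21.25 rad/s
Crank pin A relative to C: A = (d + r cosθ, r sinθ); lever angle φ = atan2(r sinθ, d + r cosθ).
Differentiating tanφ: φ̇ = rω(d cosθ + r)/(d² + r² + 2dr cosθ).
d² + r² + 2dr cosθ = |CA|² = 0.0165755 m²;  d cosθ + r = -0.039119 m.
|ω_lever| = |0.0857·21.25·-0.039119| / 0.0165755 = 4.2979 rad/s.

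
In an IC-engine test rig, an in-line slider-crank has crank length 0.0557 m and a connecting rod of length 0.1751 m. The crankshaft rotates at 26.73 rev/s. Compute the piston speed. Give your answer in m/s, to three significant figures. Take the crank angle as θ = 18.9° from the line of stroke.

ω = 2π·26.7 = 167.9 rad/s
For an in-line slider-crank, x = r cosθ + √(L² − r² sin²θ), so v = −rω sinθ·[1 + r cosθ/√(L² − r² sin²θ)].
With r = 0.0557 m, L = 0.1751 m, θ = 18.9°: √(L² − r² sin²θ) = 0.17417 m.
v = −0.0557·167.9·0.32392·[1 + 0.0557·0.94609/0.17417] = -3.947 m/s.
|v| = 3.947 m/s.

3.95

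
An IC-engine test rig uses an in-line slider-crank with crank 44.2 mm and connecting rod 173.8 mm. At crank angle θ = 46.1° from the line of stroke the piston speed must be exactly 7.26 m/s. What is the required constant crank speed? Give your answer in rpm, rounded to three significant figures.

1850

For an in-line slider-crank, |v_piston| = rω|sinθ|·[1 + r cosθ/√(L² − r² sin²θ)].
With r = 0.0442 m, L = 0.1738 m, θ = 46.1°: the bracketed kinematic factor |dx/dθ| = 0.037561 m.
ω = v/|dx/dθ| = 7.26/0.037561 = 193.28 rad/s.
N = 60ω/(2π) = 1845.7 rpm.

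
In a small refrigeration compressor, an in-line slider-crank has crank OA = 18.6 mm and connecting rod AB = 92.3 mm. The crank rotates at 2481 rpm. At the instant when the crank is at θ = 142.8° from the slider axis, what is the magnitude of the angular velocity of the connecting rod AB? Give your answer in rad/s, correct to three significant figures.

42.0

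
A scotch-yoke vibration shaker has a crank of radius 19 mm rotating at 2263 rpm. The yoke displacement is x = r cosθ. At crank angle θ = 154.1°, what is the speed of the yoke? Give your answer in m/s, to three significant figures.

1.97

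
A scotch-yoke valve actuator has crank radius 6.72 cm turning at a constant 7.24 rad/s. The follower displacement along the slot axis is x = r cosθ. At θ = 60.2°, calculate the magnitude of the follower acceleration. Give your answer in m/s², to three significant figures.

1.75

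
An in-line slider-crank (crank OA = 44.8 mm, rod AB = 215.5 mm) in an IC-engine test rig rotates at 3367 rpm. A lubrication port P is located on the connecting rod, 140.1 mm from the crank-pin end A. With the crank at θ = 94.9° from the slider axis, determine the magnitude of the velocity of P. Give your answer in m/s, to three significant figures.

15.6

ω = 352.6 rad/s.  Crank-pin speed |V_A| = rω = 15.796 m/s, perpendicular to OA.
Rod angle: sinφ = −(r/L) sinθ ⇒ φ = -11.954°; ω_rod = −rω cosθ/√(L²−r²sin²θ) = +6.3998 rad/s.
V_P = V_A + ω_rod × AP, with AP = 0.1401 m along the rod.
Components: V_Px = −rω sinθ − a·ω_rod·sinφ = -15.553 m/s;  V_Py = rω cosθ + a·ω_rod·cosφ = -0.47208 m/s.
|V_P| = √(V_Px² + V_Py²) = 15.56 m/s.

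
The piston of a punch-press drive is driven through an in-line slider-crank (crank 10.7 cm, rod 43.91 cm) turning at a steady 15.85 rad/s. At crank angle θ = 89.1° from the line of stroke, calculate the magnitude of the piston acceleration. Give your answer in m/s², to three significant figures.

6.33

ω = 15.85 rad/s
x(θ) = r cosθ + √(L² − r² sin²θ); with ω constant, a = ω²·d²x/dθ².
d²x/dθ² = −r cosθ − r²(cos2θ)/√u − r⁴ sin²2θ/(4u^{3/2}),  u = L² − r² sin²θ = 0.181363 m².
Substituting r = 0.107 m, L = 0.4391 m, θ = 89.1°: d²x/dθ² = +0.02519 m.
a = ω²·d²x/dθ² = (15.85)²·(+0.02519) = +6.3282 m/s²;  |a| = 6.3282 m/s².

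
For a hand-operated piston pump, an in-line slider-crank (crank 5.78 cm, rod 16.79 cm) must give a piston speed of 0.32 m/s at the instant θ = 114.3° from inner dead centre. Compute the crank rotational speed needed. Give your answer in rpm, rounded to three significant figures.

68.2

For an in-line slider-crank, |v_piston| = rω|sinθ|·[1 + r cosθ/√(L² − r² sin²θ)].
With r = 0.0578 m, L = 0.1679 m, θ = 114.3°: the bracketed kinematic factor |dx/dθ| = 0.044819 m.
ω = v/|dx/dθ| = 0.32/0.044819 = 7.1398 rad/s.
N = 60ω/(2π) = 68.18 rpm.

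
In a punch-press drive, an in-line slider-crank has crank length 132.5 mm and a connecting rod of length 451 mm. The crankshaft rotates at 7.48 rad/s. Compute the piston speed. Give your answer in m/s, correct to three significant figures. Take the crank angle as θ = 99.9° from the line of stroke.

ω = 7.48 rad/s
For an in-line slider-crank, x = r cosθ + √(L² − r² sin²θ), so v = −rω sinθ·[1 + r cosθ/√(L² − r² sin²θ)].
With r = 0.1325 m, L = 0.451 m, θ = 99.9°: √(L² − r² sin²θ) = 0.4317 m.
v = −0.1325·7.48·0.98511·[1 + 0.1325·-0.17193/0.4317] = -0.92482 m/s.
|v| = 0.92482 m/s.

0.925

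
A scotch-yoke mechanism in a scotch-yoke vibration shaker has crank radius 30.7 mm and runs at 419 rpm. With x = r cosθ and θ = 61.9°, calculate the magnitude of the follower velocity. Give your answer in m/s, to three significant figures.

ω = 43.88 rad/s (from 419 rpm).
x = r cosθ ⇒ ẋ = −rω sinθ.
|v| = rω|sinθ| = 0.0307·43.88·|sin 61.9°| = 1.1883 m/s.

1.19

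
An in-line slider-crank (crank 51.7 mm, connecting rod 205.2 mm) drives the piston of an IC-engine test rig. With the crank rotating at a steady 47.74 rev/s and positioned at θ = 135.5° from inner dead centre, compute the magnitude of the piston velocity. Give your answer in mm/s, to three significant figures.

8890

ω = 2π·47.7 = 300 rad/s
For an in-line slider-crank, x = r cosθ + √(L² − r² sin²θ), so v = −rω sinθ·[1 + r cosθ/√(L² − r² sin²θ)].
With r = 0.0517 m, L = 0.2052 m, θ = 135.5°: √(L² − r² sin²θ) = 0.20198 m.
v = −0.0517·300·0.70091·[1 + 0.0517·-0.71325/0.20198] = -8.8851 m/s.
|v| = 8.8851 m/s = 8885.1 mm/s.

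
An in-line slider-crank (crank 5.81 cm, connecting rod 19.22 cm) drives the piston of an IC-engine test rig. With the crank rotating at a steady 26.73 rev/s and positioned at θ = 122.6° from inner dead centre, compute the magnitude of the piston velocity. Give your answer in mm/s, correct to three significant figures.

6840

ω = 2π·26.7 = 167.9 rad/s
For an in-line slider-crank, x = r cosθ + √(L² − r² sin²θ), so v = −rω sinθ·[1 + r cosθ/√(L² − r² sin²θ)].
With r = 0.0581 m, L = 0.1922 m, θ = 122.6°: √(L² − r² sin²θ) = 0.18586 m.
v = −0.0581·167.9·0.84245·[1 + 0.0581·-0.53877/0.18586] = -6.8361 m/s.
|v| = 6.8361 m/s = 6836.1 mm/s.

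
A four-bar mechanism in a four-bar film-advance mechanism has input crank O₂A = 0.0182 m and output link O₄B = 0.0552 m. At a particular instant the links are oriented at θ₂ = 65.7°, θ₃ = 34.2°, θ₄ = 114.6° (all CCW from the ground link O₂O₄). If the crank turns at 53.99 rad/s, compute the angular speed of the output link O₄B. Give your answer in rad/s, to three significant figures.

9.43

ω₂ = 53.99 rad/s
Differentiating the loop-closure r₂e^{iθ₂}+r₃e^{iθ₃}=r₁+r₄e^{iθ₄} gives r₂ω₂e^{iθ₂}+r₃ω₃e^{iθ₃}=r₄ω₄e^{iθ₄}.
Eliminating the other unknown: ω₄ = r₂ω₂ sin(θ₂−θ₃) / [r₄ sin(θ₄−θ₃)].
Numerator sine = +0.52250; denominator sine = +0.98600.
Result = 0.0182·53.99·(+0.52250) / (0.0552·(+0.98600)) = +9.4331 rad/s; magnitude 9.4331 rad/s.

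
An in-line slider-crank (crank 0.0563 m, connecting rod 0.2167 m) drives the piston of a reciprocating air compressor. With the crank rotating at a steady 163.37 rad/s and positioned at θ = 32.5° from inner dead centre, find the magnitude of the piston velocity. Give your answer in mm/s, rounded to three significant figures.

6040

ω = 163.4 rad/s
For an in-line slider-crank, x = r cosθ + √(L² − r² sin²θ), so v = −rω sinθ·[1 + r cosθ/√(L² − r² sin²θ)].
With r = 0.0563 m, L = 0.2167 m, θ = 32.5°: √(L² − r² sin²θ) = 0.21458 m.
v = −0.0563·163.4·0.53730·[1 + 0.0563·0.84339/0.21458] = -6.0355 m/s.
|v| = 6.0355 m/s = 6035.5 mm/s.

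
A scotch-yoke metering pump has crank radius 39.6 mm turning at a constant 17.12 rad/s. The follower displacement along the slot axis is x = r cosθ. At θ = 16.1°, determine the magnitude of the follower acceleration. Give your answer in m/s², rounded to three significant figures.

ω = 17.12 rad/s
x = r cosθ ⇒ ẍ = −rω² cosθ (ω constant).
|a| = rω²|cosθ| = 0.0396·(17.12)²·|cos 16.1°| = 11.151 m/s².

11.2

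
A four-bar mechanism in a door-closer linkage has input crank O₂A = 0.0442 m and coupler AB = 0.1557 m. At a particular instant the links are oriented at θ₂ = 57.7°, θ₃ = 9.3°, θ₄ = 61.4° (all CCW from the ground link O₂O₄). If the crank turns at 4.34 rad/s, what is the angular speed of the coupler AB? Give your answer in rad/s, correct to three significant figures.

0.101

ω₂ = 4.34 rad/s
Differentiating the loop-closure r₂e^{iθ₂}+r₃e^{iθ₃}=r₁+r₄e^{iθ₄} gives r₂ω₂e^{iθ₂}+r₃ω₃e^{iθ₃}=r₄ω₄e^{iθ₄}.
Eliminating the other unknown: ω₃ = r₂ω₂ sin(θ₄−θ₂) / [r₃ sin(θ₃−θ₄)].
Numerator sine = +0.06453; denominator sine = -0.78908.
Result = 0.0442·4.34·(+0.06453) / (0.1557·(-0.78908)) = -0.10076 rad/s; magnitude 0.10076 rad/s.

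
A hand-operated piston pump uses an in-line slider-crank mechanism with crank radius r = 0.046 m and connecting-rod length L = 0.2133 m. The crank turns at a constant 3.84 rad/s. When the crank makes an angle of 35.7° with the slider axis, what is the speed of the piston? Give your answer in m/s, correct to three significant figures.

0.121

ω = 3.84 rad/s
For an in-line slider-crank, x = r cosθ + √(L² − r² sin²θ), so v = −rω sinθ·[1 + r cosθ/√(L² − r² sin²θ)].
With r = 0.046 m, L = 0.2133 m, θ = 35.7°: √(L² − r² sin²θ) = 0.2116 m.
v = −0.046·3.84·0.58354·[1 + 0.046·0.81208/0.2116] = -0.12127 m/s.
|v| = 0.12127 m/s.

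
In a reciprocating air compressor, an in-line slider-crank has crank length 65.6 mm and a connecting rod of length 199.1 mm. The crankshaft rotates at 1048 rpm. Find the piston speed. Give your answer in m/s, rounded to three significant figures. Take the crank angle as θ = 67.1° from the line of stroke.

ω = 2π·1048/60 = 109.7 rad/s
For an in-line slider-crank, x = r cosθ + √(L² − r² sin²θ), so v = −rω sinθ·[1 + r cosθ/√(L² − r² sin²θ)].
With r = 0.0656 m, L = 0.1991 m, θ = 67.1°: √(L² − r² sin²θ) = 0.18971 m.
v = −0.0656·109.7·0.92119·[1 + 0.0656·0.38912/0.18971] = -7.5243 m/s.
|v| = 7.5243 m/s.

7.52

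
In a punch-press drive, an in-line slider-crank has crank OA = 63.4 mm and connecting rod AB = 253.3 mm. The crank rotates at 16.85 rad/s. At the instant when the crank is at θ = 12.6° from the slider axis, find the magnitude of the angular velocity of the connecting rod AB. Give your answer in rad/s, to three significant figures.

ω = 16.85 rad/s
The rod makes angle φ with the slider axis where L sinφ = r sinθ; differentiating, L cosφ·φ̇ = r ω cosθ.
L cosφ = √(L² − r² sin²θ) = 0.25292 m.
|ω_rod| = r ω |cosθ| / √(L² − r² sin²θ) = 0.0634·16.85·0.97592/0.25292 = 4.1221 rad/s.

4.12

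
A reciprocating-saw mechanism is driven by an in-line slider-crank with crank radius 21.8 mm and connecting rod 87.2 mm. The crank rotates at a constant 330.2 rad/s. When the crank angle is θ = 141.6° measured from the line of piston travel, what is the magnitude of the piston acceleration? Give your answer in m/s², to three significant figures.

ω = 330.2 rad/s
x(θ) = r cosθ + √(L² − r² sin²θ); with ω constant, a = ω²·d²x/dθ².
d²x/dθ² = −r cosθ − r²(cos2θ)/√u − r⁴ sin²2θ/(4u^{3/2}),  u = L² − r² sin²θ = 0.00742048 m².
Substituting r = 0.0218 m, L = 0.0872 m, θ = 141.6°: d²x/dθ² = +0.015741 m.
a = ω²·d²x/dθ² = (330.2)²·(+0.015741) = +1716.3 m/s²;  |a| = 1716.3 m/s².

1720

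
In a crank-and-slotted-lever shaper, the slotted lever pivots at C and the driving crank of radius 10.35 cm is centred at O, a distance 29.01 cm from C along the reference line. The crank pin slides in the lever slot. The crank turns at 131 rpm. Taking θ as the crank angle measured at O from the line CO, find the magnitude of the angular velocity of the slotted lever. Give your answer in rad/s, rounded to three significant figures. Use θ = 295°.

2.67

ω = 13.72 rad/s (from 131 rpm).
Crank pin A relative to C: A = (d + r cosθ, r sinθ); lever angle φ = atan2(r sinθ, d + r cosθ).
Differentiating tanφ: φ̇ = rω(d cosθ + r)/(d² + r² + 2dr cosθ).
d² + r² + 2dr cosθ = |CA|² = 0.120249 m²;  d cosθ + r = +0.2261 m.
|ω_lever| = |0.1035·13.72·+0.2261| / 0.120249 = 2.6697 rad/s.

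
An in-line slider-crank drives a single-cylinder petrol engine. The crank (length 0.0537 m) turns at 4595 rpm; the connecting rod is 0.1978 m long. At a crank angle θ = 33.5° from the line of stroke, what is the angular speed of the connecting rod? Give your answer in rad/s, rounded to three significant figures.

ω = 481.2 rad/s (converted from 4595 rpm).
The rod makes angle φ with the slider axis where L sinφ = r sinθ; differentiating, L cosφ·φ̇ = r ω cosθ.
L cosφ = √(L² − r² sin²θ) = 0.19557 m.
|ω_rod| = r ω |cosθ| / √(L² − r² sin²θ) = 0.0537·481.2·0.83389/0.19557 = 110.18 rad/s.

110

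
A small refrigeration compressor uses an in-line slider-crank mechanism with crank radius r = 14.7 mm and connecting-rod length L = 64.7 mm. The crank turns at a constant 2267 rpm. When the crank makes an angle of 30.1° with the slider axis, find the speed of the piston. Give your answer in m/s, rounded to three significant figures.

2.10

ω = 2π·2267/60 = 237.4 rad/s
For an in-line slider-crank, x = r cosθ + √(L² − r² sin²θ), so v = −rω sinθ·[1 + r cosθ/√(L² − r² sin²θ)].
With r = 0.0147 m, L = 0.0647 m, θ = 30.1°: √(L² − r² sin²θ) = 0.064279 m.
v = −0.0147·237.4·0.50151·[1 + 0.0147·0.86515/0.064279] = -2.0964 m/s.
|v| = 2.0964 m/s.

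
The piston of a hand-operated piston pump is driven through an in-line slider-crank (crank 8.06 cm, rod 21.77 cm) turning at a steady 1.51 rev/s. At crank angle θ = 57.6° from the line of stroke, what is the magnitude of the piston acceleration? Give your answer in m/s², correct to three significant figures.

ω = 2π·1.51 = 9.488 rad/s
x(θ) = r cosθ + √(L² − r² sin²θ); with ω constant, a = ω²·d²x/dθ².
d²x/dθ² = −r cosθ − r²(cos2θ)/√u − r⁴ sin²2θ/(4u^{3/2}),  u = L² − r² sin²θ = 0.0427621 m².
Substituting r = 0.0806 m, L = 0.2177 m, θ = 57.6°: d²x/dθ² = -0.030789 m.
a = ω²·d²x/dθ² = (9.488)²·(-0.030789) = -2.7714 m/s²;  |a| = 2.7714 m/s².

2.77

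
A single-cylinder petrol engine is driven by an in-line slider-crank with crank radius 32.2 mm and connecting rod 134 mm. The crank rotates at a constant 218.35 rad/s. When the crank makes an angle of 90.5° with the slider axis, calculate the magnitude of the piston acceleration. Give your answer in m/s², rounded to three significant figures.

393

ω = 218.3 rad/s
x(θ) = r cosθ + √(L² − r² sin²θ); with ω constant, a = ω²·d²x/dθ².
d²x/dθ² = −r cosθ − r²(cos2θ)/√u − r⁴ sin²2θ/(4u^{3/2}),  u = L² − r² sin²θ = 0.0169192 m².
Substituting r = 0.0322 m, L = 0.134 m, θ = 90.5°: d²x/dθ² = +0.0082509 m.
a = ω²·d²x/dθ² = (218.3)²·(+0.0082509) = +393.38 m/s²;  |a| = 393.38 m/s².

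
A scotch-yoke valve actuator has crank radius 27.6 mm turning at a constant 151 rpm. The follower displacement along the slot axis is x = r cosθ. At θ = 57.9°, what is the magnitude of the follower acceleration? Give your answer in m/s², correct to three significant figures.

3.67

ω = 15.81 rad/s (from 151 rpm).
x = r cosθ ⇒ ẍ = −rω² cosθ (ω constant).
|a| = rω²|cosθ| = 0.0276·(15.81)²·|cos 57.9°| = 3.6673 m/s².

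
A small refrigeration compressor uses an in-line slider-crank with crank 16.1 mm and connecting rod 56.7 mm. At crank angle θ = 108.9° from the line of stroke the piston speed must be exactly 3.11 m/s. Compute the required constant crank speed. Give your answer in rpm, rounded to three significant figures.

For an in-line slider-crank, |v_piston| = rω|sinθ|·[1 + r cosθ/√(L² − r² sin²θ)].
With r = 0.0161 m, L = 0.0567 m, θ = 108.9°: the bracketed kinematic factor |dx/dθ| = 0.013778 m.
ω = v/|dx/dθ| = 3.11/0.013778 = 225.73 rad/s.
N = 60ω/(2π) = 2155.6 rpm.

2160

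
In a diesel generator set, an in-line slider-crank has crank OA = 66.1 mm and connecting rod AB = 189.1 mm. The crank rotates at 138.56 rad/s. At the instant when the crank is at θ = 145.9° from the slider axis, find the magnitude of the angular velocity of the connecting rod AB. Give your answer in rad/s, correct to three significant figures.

40.9

ω = 138.6 rad/s
The rod makes angle φ with the slider axis where L sinφ = r sinθ; differentiating, L cosφ·φ̇ = r ω cosθ.
L cosφ = √(L² − r² sin²θ) = 0.18543 m.
|ω_rod| = r ω |cosθ| / √(L² − r² sin²θ) = 0.0661·138.6·0.82806/0.18543 = 40.899 rad/s.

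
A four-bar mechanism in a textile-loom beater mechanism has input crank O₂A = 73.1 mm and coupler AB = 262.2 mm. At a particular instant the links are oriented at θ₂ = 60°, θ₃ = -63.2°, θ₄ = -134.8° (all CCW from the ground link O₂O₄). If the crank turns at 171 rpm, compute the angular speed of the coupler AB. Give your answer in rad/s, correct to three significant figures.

ω₂ = 17.91 rad/s (from 171 rpm).
Differentiating the loop-closure r₂e^{iθ₂}+r₃e^{iθ₃}=r₁+r₄e^{iθ₄} gives r₂ω₂e^{iθ₂}+r₃ω₃e^{iθ₃}=r₄ω₄e^{iθ₄}.
Eliminating the other unknown: ω₃ = r₂ω₂ sin(θ₄−θ₂) / [r₃ sin(θ₃−θ₄)].
Numerator sine = +0.25545; denominator sine = +0.94888.
Result = 0.0731·17.91·(+0.25545) / (0.2622·(+0.94888)) = +1.344 rad/s; magnitude 1.344 rad/s.

1.34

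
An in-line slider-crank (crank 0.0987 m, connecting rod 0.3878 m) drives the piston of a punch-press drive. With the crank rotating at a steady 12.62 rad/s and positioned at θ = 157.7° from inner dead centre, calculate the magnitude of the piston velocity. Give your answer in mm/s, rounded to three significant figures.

361

ω = 12.62 rad/s
For an in-line slider-crank, x = r cosθ + √(L² − r² sin²θ), so v = −rω sinθ·[1 + r cosθ/√(L² − r² sin²θ)].
With r = 0.0987 m, L = 0.3878 m, θ = 157.7°: √(L² − r² sin²θ) = 0.38599 m.
v = −0.0987·12.62·0.37946·[1 + 0.0987·-0.92521/0.38599] = -0.36083 m/s.
|v| = 0.36083 m/s = 360.83 mm/s.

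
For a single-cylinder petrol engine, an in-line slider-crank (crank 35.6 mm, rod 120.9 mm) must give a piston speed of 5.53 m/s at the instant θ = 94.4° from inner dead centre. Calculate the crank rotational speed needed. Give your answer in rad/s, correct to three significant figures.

For an in-line slider-crank, |v_piston| = rω|sinθ|·[1 + r cosθ/√(L² − r² sin²θ)].
With r = 0.0356 m, L = 0.1209 m, θ = 94.4°: the bracketed kinematic factor |dx/dθ| = 0.034656 m.
ω = v/|dx/dθ| = 5.53/0.034656 = 159.57 rad/s.

160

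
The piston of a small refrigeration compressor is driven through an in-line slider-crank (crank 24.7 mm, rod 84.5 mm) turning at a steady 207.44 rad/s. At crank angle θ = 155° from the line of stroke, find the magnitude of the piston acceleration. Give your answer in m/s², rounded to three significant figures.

758

ω = 207.4 rad/s
x(θ) = r cosθ + √(L² − r² sin²θ); with ω constant, a = ω²·d²x/dθ².
d²x/dθ² = −r cosθ − r²(cos2θ)/√u − r⁴ sin²2θ/(4u^{3/2}),  u = L² − r² sin²θ = 0.00703128 m².
Substituting r = 0.0247 m, L = 0.0845 m, θ = 155°: d²x/dθ² = +0.017616 m.
a = ω²·d²x/dθ² = (207.4)²·(+0.017616) = +758.06 m/s²;  |a| = 758.06 m/s².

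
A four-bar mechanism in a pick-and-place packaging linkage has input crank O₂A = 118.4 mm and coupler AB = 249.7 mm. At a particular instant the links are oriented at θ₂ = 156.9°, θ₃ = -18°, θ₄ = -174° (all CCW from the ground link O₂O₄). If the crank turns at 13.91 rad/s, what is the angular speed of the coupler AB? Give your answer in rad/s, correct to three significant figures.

7.89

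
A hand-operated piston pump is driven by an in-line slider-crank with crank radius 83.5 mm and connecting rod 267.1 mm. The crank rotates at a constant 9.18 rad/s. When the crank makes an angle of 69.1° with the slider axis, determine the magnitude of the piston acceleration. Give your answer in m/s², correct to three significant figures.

0.823

ω = 9.18 rad/s
x(θ) = r cosθ + √(L² − r² sin²θ); with ω constant, a = ω²·d²x/dθ².
d²x/dθ² = −r cosθ − r²(cos2θ)/√u − r⁴ sin²2θ/(4u^{3/2}),  u = L² − r² sin²θ = 0.0652575 m².
Substituting r = 0.0835 m, L = 0.2671 m, θ = 69.1°: d²x/dθ² = -0.0097649 m.
a = ω²·d²x/dθ² = (9.18)²·(-0.0097649) = -0.82291 m/s²;  |a| = 0.82291 m/s².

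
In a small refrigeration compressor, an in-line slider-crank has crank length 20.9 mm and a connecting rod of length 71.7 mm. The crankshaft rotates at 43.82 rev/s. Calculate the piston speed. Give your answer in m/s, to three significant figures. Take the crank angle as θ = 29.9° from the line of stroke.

3.60

ω = 2π·43.8 = 275.3 rad/s
For an in-line slider-crank, x = r cosθ + √(L² − r² sin²θ), so v = −rω sinθ·[1 + r cosθ/√(L² − r² sin²θ)].
With r = 0.0209 m, L = 0.0717 m, θ = 29.9°: √(L² − r² sin²θ) = 0.070939 m.
v = −0.0209·275.3·0.49849·[1 + 0.0209·0.86690/0.070939] = -3.6011 m/s.
|v| = 3.6011 m/s.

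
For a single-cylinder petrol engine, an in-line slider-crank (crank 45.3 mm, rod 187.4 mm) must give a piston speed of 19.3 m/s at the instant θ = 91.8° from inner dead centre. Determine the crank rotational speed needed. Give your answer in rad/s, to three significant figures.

430

For an in-line slider-crank, |v_piston| = rω|sinθ|·[1 + r cosθ/√(L² − r² sin²θ)].
With r = 0.0453 m, L = 0.1874 m, θ = 91.8°: the bracketed kinematic factor |dx/dθ| = 0.044923 m.
ω = v/|dx/dθ| = 19.3/0.044923 = 429.62 rad/s.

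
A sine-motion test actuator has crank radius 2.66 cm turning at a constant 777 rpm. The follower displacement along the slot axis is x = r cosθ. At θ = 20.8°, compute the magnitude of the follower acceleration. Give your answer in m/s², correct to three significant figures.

165

ω = 81.37 rad/s (from 777 rpm).
x = r cosθ ⇒ ẍ = −rω² cosθ (ω constant).
|a| = rω²|cosθ| = 0.0266·(81.37)²·|cos 20.8°| = 164.63 m/s².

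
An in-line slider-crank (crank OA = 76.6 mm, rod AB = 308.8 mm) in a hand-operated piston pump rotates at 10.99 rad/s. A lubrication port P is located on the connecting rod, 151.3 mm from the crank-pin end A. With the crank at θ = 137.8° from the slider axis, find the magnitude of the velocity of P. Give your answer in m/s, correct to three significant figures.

ω = 10.99 rad/s.  Crank-pin speed |V_A| = rω = 0.84183 m/s, perpendicular to OA.
Rod angle: sinφ = −(r/L) sinθ ⇒ φ = -9.592°; ω_rod = −rω cosθ/√(L²−r²sin²θ) = +2.0482 rad/s.
V_P = V_A + ω_rod × AP, with AP = 0.1513 m along the rod.
Components: V_Px = −rω sinθ − a·ω_rod·sinφ = -0.51384 m/s;  V_Py = rω cosθ + a·ω_rod·cosφ = -0.31808 m/s.
|V_P| = √(V_Px² + V_Py²) = 0.60432 m/s.

0.604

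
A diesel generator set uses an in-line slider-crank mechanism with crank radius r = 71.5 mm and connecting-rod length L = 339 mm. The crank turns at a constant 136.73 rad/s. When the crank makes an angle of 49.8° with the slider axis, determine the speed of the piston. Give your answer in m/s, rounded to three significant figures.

8.50

ω = 136.7 rad/s
For an in-line slider-crank, x = r cosθ + √(L² − r² sin²θ), so v = −rω sinθ·[1 + r cosθ/√(L² − r² sin²θ)].
With r = 0.0715 m, L = 0.339 m, θ = 49.8°: √(L² − r² sin²θ) = 0.33457 m.
v = −0.0715·136.7·0.76380·[1 + 0.0715·0.64546/0.33457] = -8.497 m/s.
|v| = 8.497 m/s.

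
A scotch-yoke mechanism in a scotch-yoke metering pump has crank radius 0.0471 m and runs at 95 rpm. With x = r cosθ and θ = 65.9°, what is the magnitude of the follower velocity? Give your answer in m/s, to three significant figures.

ω = 9.948 rad/s (from 95 rpm).
x = r cosθ ⇒ ẋ = −rω sinθ.
|v| = rω|sinθ| = 0.0471·9.948·|sin 65.9°| = 0.42773 m/s.

0.428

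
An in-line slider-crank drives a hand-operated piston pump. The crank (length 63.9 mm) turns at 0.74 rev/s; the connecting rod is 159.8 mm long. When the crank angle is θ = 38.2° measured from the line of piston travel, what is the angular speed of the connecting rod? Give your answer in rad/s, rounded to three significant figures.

1.51

ω = 4.65 rad/s (converted from 0.74 rev/s).
The rod makes angle φ with the slider axis where L sinφ = r sinθ; differentiating, L cosφ·φ̇ = r ω cosθ.
L cosφ = √(L² − r² sin²θ) = 0.15484 m.
|ω_rod| = r ω |cosθ| / √(L² − r² sin²θ) = 0.0639·4.65·0.78586/0.15484 = 1.5079 rad/s.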